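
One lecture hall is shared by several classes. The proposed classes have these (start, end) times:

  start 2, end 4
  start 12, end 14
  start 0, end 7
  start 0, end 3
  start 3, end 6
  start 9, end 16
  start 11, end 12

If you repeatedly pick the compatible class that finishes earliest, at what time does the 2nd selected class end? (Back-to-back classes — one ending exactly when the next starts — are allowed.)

Greedy by earliest finish: after sorting by end time, pick each interval compatible with the last pick.
By end time: (0,3), (2,4), (3,6), (0,7), (11,12), (12,14), (9,16).
Pick (0,3); next start ≥ 3 → (3,6); next start ≥ 6 → (11,12); next start ≥ 12 → (12,14).
Selected: (0,3) (3,6) (11,12) (12,14)

6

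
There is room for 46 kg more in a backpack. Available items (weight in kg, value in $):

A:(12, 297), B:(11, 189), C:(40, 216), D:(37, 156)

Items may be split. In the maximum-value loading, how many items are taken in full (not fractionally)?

Order: A (297/12=24.75) > B (189/11=17.18) > C (216/40=5.40) > D (156/37=4.22)
Fill: take A (12 @ 297) → take B (11 @ 189) → take 23/40 of C → 124.20; 46/46 used.
2 item(s) taken whole; one partial (take 23/40 of C).

2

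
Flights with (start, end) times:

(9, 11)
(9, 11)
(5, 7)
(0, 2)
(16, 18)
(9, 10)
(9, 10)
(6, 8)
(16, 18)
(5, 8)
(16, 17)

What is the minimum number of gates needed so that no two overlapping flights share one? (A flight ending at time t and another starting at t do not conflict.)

4

The answer is the maximum number of intervals overlapping at any instant.
starts: [0, 5, 5, 6, 9, 9, 9, 9, 16, 16, 16]
ends:   [2, 7, 8, 8, 10, 10, 11, 11, 17, 18, 18]
s0→1 e2→0 s5→1 s5→2 s6→3 e7→2 e8→1 e8→0 s9→1 s9→2 s9→3 s9→4  — peak 4.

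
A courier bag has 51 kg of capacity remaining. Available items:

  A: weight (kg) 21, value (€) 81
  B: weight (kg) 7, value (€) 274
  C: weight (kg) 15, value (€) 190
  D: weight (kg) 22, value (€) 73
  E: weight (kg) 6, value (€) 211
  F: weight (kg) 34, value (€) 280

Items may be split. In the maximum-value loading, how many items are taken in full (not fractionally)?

Greedy by value/weight ratio, highest first.
Ratios (sorted): B 39.14, E 35.17, C 12.67, F 8.24, A 3.86, D 3.32
take B (7 @ 274); take E (6 @ 211); take C (15 @ 190); take 23/34 of F → 189.41. Capacity used 51/51.
3 item(s) taken whole; one partial (take 23/34 of F).

3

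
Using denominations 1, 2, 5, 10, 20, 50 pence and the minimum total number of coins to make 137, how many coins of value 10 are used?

1

137 − 2×50→37 − 1×20→17 − 1×10→7 − 1×5→2 − 1×2→0
Count of 10: 1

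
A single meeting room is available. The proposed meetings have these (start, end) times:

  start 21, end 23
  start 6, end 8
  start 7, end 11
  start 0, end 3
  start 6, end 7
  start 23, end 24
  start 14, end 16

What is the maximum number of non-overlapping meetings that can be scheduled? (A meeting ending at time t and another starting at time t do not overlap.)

6

Order by finish time; keep every interval that doesn't clash with the previous kept one.
Sorted by end: (0,3)  (6,7)  (6,8)  (7,11)  (14,16)  (21,23)  (23,24)
take (0,3); take (6,7); take (7,11); take (14,16); take (21,23); take (23,24).
Selected 6 meetings.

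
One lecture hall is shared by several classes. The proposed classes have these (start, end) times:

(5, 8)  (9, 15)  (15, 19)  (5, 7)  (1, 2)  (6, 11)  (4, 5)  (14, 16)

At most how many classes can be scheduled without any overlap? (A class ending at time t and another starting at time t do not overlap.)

Sort by end time and greedily take each interval whose start is ≥ the last chosen end.
By end time: (1,2), (4,5), (5,7), (5,8), (6,11), (9,15), (14,16), (15,19).
Pick (1,2); next start ≥ 2 → (4,5); next start ≥ 5 → (5,7); next start ≥ 7 → (9,15); next start ≥ 15 → (15,19).
Selected 5 classes.

5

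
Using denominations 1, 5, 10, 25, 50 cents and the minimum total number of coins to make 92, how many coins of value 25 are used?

1

Use the largest denomination that fits, subtract, and repeat.
92 = 1×50 + 1×25 + 1×10 + 1×5 + 2×1
Count of 25: 1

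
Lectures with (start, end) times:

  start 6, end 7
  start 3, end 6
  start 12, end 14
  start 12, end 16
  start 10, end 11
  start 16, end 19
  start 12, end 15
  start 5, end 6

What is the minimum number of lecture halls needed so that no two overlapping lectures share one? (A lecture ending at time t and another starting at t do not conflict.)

3

The answer is the maximum number of intervals overlapping at any instant.
Events (time:±→running): 3:+→1 5:+→2 6:-→1 6:-→0 6:+→1 7:-→0 10:+→1 11:-→0 12:+→1 12:+→2 12:+→3 … peak 3.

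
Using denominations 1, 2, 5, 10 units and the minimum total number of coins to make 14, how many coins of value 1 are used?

14 = 1×10 + 2×2
Count of 1: 0

0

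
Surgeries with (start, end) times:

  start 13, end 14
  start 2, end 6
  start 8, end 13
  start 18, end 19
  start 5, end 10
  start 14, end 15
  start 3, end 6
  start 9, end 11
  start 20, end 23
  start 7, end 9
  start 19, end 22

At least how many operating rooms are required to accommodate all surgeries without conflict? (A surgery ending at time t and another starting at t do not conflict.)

3

The answer is the maximum number of intervals overlapping at any instant.
Events (time:±→running): 2:+→1 3:+→2 5:+→3 … peak 3.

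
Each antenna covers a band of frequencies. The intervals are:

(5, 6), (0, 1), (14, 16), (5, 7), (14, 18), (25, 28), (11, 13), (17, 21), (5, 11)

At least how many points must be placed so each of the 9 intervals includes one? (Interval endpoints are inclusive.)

Process intervals by earliest right end; each time one isn't hit yet, stab at its right endpoint.
By right end: [0,1]  [5,6]  [5,7]  [5,11]  [11,13]  [14,16]  [14,18]  [17,21]  [25,28]
[0,1] uncovered → point at 1; [5,6] uncovered → point at 6; [11,13] uncovered → point at 13; [14,16] uncovered → point at 16; [17,21] uncovered → point at 21; [25,28] uncovered → point at 28.
Points: 1, 6, 13, 16, 21, 28 (6 total).

6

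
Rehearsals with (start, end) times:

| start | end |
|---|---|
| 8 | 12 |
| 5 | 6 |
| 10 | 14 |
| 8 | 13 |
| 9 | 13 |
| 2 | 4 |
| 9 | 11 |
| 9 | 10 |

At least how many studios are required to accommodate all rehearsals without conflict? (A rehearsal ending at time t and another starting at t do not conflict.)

5

Events (time:±→running): 2:+→1 4:-→0 5:+→1 6:-→0 8:+→1 8:+→2 9:+→3 9:+→4 9:+→5 … peak 5.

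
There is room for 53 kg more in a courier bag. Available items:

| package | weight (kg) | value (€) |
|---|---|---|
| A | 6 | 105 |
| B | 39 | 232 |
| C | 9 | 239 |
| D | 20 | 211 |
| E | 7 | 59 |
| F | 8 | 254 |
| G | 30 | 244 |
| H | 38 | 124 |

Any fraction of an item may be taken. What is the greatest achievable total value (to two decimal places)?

Sort by value per unit weight and fill in that order.
Order: F (254/8=31.75) > C (239/9=26.56) > A (105/6=17.50) > D (211/20=10.55) > E (59/7=8.43) > G (244/30=8.13) > B (232/39=5.95) > H (124/38=3.26)
Fill: take F (8 @ 254) → take C (9 @ 239) → take A (6 @ 105) → take D (20 @ 211) → take E (7 @ 59) → take 3/30 of G → 24.40; 53/53 used.
Total value = 892.40

892.40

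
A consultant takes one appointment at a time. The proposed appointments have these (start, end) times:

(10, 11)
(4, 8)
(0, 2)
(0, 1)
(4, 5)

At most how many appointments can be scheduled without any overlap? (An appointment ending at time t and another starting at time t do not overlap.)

Greedy by earliest finish: after sorting by end time, pick each interval compatible with the last pick.
By end time: (0,1), (0,2), (4,5), (4,8), (10,11).
Pick (0,1); next start ≥ 1 → (4,5); next start ≥ 5 → (10,11).
Selected 3 appointments.

3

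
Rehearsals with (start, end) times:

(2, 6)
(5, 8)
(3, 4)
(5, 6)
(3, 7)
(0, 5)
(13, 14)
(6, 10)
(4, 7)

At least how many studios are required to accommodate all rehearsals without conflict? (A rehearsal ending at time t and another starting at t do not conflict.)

5

Events (time:±→running): 0:+→1 2:+→2 3:+→3 3:+→4 4:-→3 4:+→4 5:-→3 5:+→4 5:+→5 … peak 5.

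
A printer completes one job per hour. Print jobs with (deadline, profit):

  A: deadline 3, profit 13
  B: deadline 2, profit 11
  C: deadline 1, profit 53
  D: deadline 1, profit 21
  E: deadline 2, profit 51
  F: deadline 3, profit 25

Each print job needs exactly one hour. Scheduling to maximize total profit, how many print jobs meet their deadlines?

By profit: C(d1,53), E(d2,51), F(d3,25), D(d1,21), A(d3,13), B(d2,11)
C→slot 1; E→slot 2; F→slot 3; D skipped; A skipped; B skipped.
3 of 6 scheduled.

3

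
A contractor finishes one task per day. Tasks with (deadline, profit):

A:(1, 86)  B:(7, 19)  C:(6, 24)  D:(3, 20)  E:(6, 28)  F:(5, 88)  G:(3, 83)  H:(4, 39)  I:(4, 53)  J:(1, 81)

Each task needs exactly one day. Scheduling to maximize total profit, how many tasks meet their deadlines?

Sort by profit descending; place each in the latest free slot ≤ its deadline.
Profit order: F=88 A=86 G=83 J=81 I=53 H=39 E=28 C=24 D=20 B=19
Assign: F→slot 5, A→slot 1, G→slot 3, J skipped, I→slot 4, H→slot 2, E→slot 6, C skipped, D skipped, B→slot 7.
Slots: [1:A] [2:H] [3:G] [4:I] [5:F] [6:E] [7:B]
7 of 10 scheduled.

7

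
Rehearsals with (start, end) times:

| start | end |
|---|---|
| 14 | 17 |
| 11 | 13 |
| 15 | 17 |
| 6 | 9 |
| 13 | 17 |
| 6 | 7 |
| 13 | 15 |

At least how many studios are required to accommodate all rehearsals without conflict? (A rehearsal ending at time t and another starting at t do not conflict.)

3

starts: [6, 6, 11, 13, 13, 14, 15]
ends:   [7, 9, 13, 15, 17, 17, 17]
s6→1 s6→2 e7→1 e9→0 s11→1 e13→0 s13→1 s13→2 s14→3  — peak 3.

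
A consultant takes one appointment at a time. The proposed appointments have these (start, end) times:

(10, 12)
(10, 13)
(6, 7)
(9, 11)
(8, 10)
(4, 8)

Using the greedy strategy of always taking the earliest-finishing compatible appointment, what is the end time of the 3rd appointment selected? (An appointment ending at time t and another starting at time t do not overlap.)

12

Sort by end time and greedily take each interval whose start is ≥ the last chosen end.
By end time: (6,7), (4,8), (8,10), (9,11), (10,12), (10,13).
Pick (6,7); next start ≥ 7 → (8,10); next start ≥ 10 → (10,12).
Selected: (6,7) (8,10) (10,12)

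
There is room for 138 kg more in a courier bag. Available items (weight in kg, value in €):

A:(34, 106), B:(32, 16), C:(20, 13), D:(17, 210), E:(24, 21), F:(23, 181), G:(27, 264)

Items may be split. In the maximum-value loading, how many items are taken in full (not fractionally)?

Greedy by value/weight ratio, highest first.
Order: D (210/17=12.35) > G (264/27=9.78) > F (181/23=7.87) > A (106/34=3.12) > E (21/24=0.88) > C (13/20=0.65) > B (16/32=0.50)
Fill: take D (17 @ 210) → take G (27 @ 264) → take F (23 @ 181) → take A (34 @ 106) → take E (24 @ 21) → take 13/20 of C → 8.45; 138/138 used.
5 item(s) taken whole; one partial (take 13/20 of C).

5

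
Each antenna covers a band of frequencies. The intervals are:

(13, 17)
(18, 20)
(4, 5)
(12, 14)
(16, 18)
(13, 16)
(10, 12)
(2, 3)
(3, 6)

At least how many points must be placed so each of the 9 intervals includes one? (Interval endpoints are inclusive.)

By right end: [2,3]  [4,5]  [3,6]  [10,12]  [12,14]  [13,16]  [13,17]  [16,18]  [18,20]
[2,3] uncovered → point at 3; [4,5] uncovered → point at 5; [10,12] uncovered → point at 12; [13,16] uncovered → point at 16; [18,20] uncovered → point at 20.
Points: 3, 5, 12, 16, 20 (5 total).

5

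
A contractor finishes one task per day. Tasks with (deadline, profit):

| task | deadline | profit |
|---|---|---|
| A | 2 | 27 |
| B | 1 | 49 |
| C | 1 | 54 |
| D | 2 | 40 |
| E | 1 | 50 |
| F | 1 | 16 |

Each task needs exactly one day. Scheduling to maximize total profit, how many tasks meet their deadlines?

2

Sort by profit descending; place each in the latest free slot ≤ its deadline.
Profit order: C=54 E=50 B=49 D=40 A=27 F=16
Assign: C→slot 1, E skipped, B skipped, D→slot 2, A skipped, F skipped.
Slots: [1:C] [2:D]
2 of 6 scheduled.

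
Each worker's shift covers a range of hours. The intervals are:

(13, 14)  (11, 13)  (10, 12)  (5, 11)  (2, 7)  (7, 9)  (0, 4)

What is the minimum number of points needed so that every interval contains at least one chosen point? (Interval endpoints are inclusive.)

Sorted: [0,4] [2,7] [7,9] [5,11] [10,12] [11,13] [13,14]
{[0,4],[2,7]} hit by 4; {[7,9],[5,11]} hit by 9; {[10,12],[11,13]} hit by 12; {[13,14]} hit by 14.
Points: 4, 9, 12, 14 (4 total).

4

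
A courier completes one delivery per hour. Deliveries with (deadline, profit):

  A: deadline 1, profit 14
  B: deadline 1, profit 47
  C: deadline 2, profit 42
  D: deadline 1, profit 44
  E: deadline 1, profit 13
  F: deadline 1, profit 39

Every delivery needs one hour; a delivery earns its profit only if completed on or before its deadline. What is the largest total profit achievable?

Profit order: B=47 D=44 C=42 F=39 A=14 E=13
Assign: B→slot 1, D skipped, C→slot 2, F skipped, A skipped, E skipped.
Slots: [1:B] [2:C]
Profit = 47 + 42 = 89

89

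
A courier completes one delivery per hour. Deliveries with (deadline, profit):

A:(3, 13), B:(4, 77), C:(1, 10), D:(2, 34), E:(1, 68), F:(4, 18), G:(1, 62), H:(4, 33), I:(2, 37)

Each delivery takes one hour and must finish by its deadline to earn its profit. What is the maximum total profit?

Take jobs in profit order; each goes to the latest open slot no later than its deadline.
By profit: B(d4,77), E(d1,68), G(d1,62), I(d2,37), D(d2,34), H(d4,33), F(d4,18), A(d3,13), C(d1,10)
B→slot 4; E→slot 1; G skipped; I→slot 2; D skipped; H→slot 3; F skipped; A skipped; C skipped.
Profit = 68 + 37 + 33 + 77 = 215

215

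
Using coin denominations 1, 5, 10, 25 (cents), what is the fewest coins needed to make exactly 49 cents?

Use the largest denomination that fits, subtract, and repeat.
49 − 1×25→24 − 2×10→4 − 4×1→0
Total coins = 1 + 2 + 4 = 7

7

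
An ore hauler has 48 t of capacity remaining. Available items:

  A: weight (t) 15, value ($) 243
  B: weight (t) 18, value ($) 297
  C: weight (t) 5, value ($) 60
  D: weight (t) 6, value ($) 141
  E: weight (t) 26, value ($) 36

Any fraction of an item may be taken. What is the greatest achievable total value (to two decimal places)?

Ratios (sorted): D 23.50, B 16.50, A 16.20, C 12.00, E 1.38
take D (6 @ 141); take B (18 @ 297); take A (15 @ 243); take C (5 @ 60); take 4/26 of E → 5.54. Capacity used 48/48.
Total value = 746.54

746.54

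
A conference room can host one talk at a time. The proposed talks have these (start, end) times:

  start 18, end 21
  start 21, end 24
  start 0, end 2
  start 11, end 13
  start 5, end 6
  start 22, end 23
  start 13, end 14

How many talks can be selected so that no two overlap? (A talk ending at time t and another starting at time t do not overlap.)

6

Order by finish time; keep every interval that doesn't clash with the previous kept one.
By end time: (0,2), (5,6), (11,13), (13,14), (18,21), (22,23), (21,24).
Pick (0,2); next start ≥ 2 → (5,6); next start ≥ 6 → (11,13); next start ≥ 13 → (13,14); next start ≥ 14 → (18,21); next start ≥ 21 → (22,23).
Selected 6 talks.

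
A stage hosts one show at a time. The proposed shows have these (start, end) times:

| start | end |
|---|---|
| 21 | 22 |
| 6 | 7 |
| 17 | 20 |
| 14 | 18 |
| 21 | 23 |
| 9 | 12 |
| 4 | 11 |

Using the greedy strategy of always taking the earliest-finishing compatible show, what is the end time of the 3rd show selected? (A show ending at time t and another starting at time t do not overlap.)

18

By end time: (6,7), (4,11), (9,12), (14,18), (17,20), (21,22), (21,23).
Pick (6,7); next start ≥ 7 → (9,12); next start ≥ 12 → (14,18); next start ≥ 18 → (21,22).
Selected: (6,7) (9,12) (14,18) (21,22)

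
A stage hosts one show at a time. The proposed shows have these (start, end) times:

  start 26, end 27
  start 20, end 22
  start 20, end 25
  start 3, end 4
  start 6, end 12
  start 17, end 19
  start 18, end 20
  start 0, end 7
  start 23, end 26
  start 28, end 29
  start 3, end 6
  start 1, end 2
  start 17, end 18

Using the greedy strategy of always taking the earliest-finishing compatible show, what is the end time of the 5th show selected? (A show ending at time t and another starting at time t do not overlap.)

20

Order by finish time; keep every interval that doesn't clash with the previous kept one.
Sorted by end: (1,2)  (3,4)  (3,6)  (0,7)  (6,12)  (17,18)  (17,19)  (18,20)  (20,22)  (20,25)  (23,26)  (26,27)  (28,29)
take (1,2); take (3,4); skip (0,7); take (6,12); take (17,18); take (18,20); take (20,22); skip (20,25); take (23,26); take (26,27); take (28,29).
Selected: (1,2) (3,4) (6,12) (17,18) (18,20) (20,22) (23,26) (26,27) (28,29)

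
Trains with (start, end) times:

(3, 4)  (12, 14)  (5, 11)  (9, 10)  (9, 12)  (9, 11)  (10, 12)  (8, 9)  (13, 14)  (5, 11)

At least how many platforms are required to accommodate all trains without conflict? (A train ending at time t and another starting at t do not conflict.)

The answer is the maximum number of intervals overlapping at any instant.
Events (time:±→running): 3:+→1 4:-→0 5:+→1 5:+→2 8:+→3 9:-→2 9:+→3 9:+→4 9:+→5 … peak 5.

5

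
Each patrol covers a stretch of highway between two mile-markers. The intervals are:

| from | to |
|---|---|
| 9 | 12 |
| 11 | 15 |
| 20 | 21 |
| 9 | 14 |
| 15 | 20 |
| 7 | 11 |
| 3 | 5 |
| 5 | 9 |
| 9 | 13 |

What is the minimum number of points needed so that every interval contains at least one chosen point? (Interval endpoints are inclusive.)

3

By right end: [3,5]  [5,9]  [7,11]  [9,12]  [9,13]  [9,14]  [11,15]  [15,20]  [20,21]
[3,5] uncovered → point at 5; [7,11] uncovered → point at 11; [15,20] uncovered → point at 20.
Points: 5, 11, 20 (3 total).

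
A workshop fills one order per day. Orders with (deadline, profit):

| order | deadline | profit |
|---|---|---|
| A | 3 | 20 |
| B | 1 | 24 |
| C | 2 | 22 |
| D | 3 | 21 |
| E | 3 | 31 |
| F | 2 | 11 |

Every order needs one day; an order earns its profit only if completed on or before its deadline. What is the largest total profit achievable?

Sort by profit descending; place each in the latest free slot ≤ its deadline.
Profit order: E=31 B=24 C=22 D=21 A=20 F=11
Assign: E→slot 3, B→slot 1, C→slot 2, D skipped, A skipped, F skipped.
Slots: [1:B] [2:C] [3:E]
Profit = 24 + 22 + 31 = 77

77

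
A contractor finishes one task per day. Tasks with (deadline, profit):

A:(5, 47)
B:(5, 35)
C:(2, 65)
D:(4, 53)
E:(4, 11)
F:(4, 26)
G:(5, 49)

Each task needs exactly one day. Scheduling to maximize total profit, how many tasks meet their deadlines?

Take jobs in profit order; each goes to the latest open slot no later than its deadline.
Profit order: C=65 D=53 G=49 A=47 B=35 F=26 E=11
Assign: C→slot 2, D→slot 4, G→slot 5, A→slot 3, B→slot 1, F skipped, E skipped.
Slots: [1:B] [2:C] [3:A] [4:D] [5:G]
5 of 7 scheduled.

5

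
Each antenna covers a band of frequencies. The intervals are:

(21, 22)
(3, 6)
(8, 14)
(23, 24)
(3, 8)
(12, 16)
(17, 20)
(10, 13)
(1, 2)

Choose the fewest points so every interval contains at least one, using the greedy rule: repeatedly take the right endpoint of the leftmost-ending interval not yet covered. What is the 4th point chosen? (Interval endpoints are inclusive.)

By right end: [1,2]  [3,6]  [3,8]  [10,13]  [8,14]  [12,16]  [17,20]  [21,22]  [23,24]
[1,2] uncovered → point at 2; [3,6] uncovered → point at 6; [10,13] uncovered → point at 13; [17,20] uncovered → point at 20; [21,22] uncovered → point at 22; [23,24] uncovered → point at 24.
Points: 2, 6, 13, 20, 22, 24 (6 total).

20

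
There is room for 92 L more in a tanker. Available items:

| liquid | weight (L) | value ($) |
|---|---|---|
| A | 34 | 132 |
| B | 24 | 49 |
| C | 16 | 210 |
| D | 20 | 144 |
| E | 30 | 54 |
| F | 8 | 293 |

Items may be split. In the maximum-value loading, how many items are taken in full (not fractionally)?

4

Ratios (sorted): F 36.62, C 13.12, D 7.20, A 3.88, B 2.04, E 1.80
take F (8 @ 293); take C (16 @ 210); take D (20 @ 144); take A (34 @ 132); take 14/24 of B → 28.58. Capacity used 92/92.
4 item(s) taken whole; one partial (take 14/24 of B).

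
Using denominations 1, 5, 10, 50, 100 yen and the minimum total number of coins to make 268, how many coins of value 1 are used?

Use the largest denomination that fits, subtract, and repeat.
268 = 2×100 + 1×50 + 1×10 + 1×5 + 3×1
Count of 1: 3

3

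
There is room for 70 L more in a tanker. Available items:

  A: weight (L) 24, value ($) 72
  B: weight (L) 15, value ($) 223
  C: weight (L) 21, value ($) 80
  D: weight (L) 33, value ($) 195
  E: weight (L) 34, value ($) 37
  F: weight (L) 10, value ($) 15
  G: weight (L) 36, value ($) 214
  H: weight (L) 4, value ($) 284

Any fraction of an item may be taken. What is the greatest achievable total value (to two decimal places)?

Ratios (sorted): H 71.00, B 14.87, G 5.94, D 5.91, C 3.81, A 3.00, F 1.50, E 1.09
take H (4 @ 284); take B (15 @ 223); take G (36 @ 214); take 15/33 of D → 88.64. Capacity used 70/70.
Total value = 809.64

809.64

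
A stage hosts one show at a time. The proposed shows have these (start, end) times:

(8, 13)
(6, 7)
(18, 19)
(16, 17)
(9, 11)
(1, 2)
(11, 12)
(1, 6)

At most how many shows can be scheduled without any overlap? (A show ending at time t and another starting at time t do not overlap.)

Greedy by earliest finish: after sorting by end time, pick each interval compatible with the last pick.
Sorted by end: (1,2)  (1,6)  (6,7)  (9,11)  (11,12)  (8,13)  (16,17)  (18,19)
take (1,2); take (6,7); take (9,11); take (11,12); take (16,17); take (18,19).
Selected 6 shows.

6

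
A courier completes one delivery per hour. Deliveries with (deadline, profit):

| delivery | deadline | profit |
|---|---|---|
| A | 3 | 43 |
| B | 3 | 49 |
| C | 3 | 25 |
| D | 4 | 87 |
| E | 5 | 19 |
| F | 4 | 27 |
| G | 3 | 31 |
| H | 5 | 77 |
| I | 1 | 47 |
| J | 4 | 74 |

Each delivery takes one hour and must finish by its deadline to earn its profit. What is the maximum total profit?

By profit: D(d4,87), H(d5,77), J(d4,74), B(d3,49), I(d1,47), A(d3,43), G(d3,31), F(d4,27), C(d3,25), E(d5,19)
D→slot 4; H→slot 5; J→slot 3; B→slot 2; I→slot 1; A skipped; G skipped; F skipped; C skipped; E skipped.
Profit = 47 + 49 + 74 + 87 + 77 = 334

334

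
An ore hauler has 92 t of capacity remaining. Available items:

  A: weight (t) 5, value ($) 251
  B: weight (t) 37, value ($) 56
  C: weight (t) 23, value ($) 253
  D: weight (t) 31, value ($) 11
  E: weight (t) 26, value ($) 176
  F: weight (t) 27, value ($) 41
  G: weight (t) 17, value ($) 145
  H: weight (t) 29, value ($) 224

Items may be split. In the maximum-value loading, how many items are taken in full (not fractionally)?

Ratios (sorted): A 50.20, C 11.00, G 8.53, H 7.72, E 6.77, F 1.52, B 1.51, D 0.35
take A (5 @ 251); take C (23 @ 253); take G (17 @ 145); take H (29 @ 224); take 18/26 of E → 121.85. Capacity used 92/92.
4 item(s) taken whole; one partial (take 18/26 of E).

4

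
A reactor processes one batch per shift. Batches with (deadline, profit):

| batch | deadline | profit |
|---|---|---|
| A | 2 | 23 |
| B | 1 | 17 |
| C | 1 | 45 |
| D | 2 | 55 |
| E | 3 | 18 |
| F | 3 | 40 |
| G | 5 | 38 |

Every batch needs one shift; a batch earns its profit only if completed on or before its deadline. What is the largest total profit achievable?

178

Sort by profit descending; place each in the latest free slot ≤ its deadline.
Profit order: D=55 C=45 F=40 G=38 A=23 E=18 B=17
Assign: D→slot 2, C→slot 1, F→slot 3, G→slot 5, A skipped, E skipped, B skipped.
Slots: [1:C] [2:D] [3:F] [5:G]
Profit = 45 + 55 + 40 + 38 = 178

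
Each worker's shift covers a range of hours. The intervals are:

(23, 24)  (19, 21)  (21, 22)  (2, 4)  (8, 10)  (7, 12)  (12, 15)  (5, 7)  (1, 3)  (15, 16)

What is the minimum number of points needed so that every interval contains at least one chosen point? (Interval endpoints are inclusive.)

By right end: [1,3]  [2,4]  [5,7]  [8,10]  [7,12]  [12,15]  [15,16]  [19,21]  [21,22]  [23,24]
[1,3] uncovered → point at 3; [5,7] uncovered → point at 7; [8,10] uncovered → point at 10; [12,15] uncovered → point at 15; [19,21] uncovered → point at 21; [23,24] uncovered → point at 24.
Points: 3, 7, 10, 15, 21, 24 (6 total).

6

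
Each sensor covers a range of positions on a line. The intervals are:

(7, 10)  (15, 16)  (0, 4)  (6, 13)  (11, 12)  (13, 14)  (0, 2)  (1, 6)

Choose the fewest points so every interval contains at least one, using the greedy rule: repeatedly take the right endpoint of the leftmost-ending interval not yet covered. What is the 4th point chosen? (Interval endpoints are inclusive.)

14

By right end: [0,2]  [0,4]  [1,6]  [7,10]  [11,12]  [6,13]  [13,14]  [15,16]
[0,2] uncovered → point at 2; [7,10] uncovered → point at 10; [11,12] uncovered → point at 12; [13,14] uncovered → point at 14; [15,16] uncovered → point at 16.
Points: 2, 10, 12, 14, 16 (5 total).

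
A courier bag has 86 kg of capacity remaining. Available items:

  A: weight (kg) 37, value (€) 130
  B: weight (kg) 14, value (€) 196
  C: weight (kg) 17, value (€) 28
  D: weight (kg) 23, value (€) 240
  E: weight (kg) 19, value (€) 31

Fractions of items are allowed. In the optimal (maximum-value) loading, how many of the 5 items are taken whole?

3

Sort by value per unit weight and fill in that order.
Ratios (sorted): B 14.00, D 10.43, A 3.51, C 1.65, E 1.63
take B (14 @ 196); take D (23 @ 240); take A (37 @ 130); take 12/17 of C → 19.76. Capacity used 86/86.
3 item(s) taken whole; one partial (take 12/17 of C).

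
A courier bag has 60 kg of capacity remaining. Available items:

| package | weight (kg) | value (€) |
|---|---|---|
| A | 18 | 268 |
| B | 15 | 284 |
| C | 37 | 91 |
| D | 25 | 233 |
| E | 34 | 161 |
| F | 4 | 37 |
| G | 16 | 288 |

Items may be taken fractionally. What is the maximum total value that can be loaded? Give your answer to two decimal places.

Greedy by value/weight ratio, highest first.
Ratios (sorted): B 18.93, G 18.00, A 14.89, D 9.32, F 9.25, E 4.74, C 2.46
take B (15 @ 284); take G (16 @ 288); take A (18 @ 268); take 11/25 of D → 102.52. Capacity used 60/60.
Total value = 942.52

942.52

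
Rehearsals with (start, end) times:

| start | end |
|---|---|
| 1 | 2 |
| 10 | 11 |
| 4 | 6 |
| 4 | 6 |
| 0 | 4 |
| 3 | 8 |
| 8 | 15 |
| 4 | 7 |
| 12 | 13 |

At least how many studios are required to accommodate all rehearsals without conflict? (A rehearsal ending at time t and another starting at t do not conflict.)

4

The answer is the maximum number of intervals overlapping at any instant.
starts: [0, 1, 3, 4, 4, 4, 8, 10, 12]
ends:   [2, 4, 6, 6, 7, 8, 11, 13, 15]
s0→1 s1→2 e2→1 s3→2 e4→1 s4→2 s4→3 s4→4  — peak 4.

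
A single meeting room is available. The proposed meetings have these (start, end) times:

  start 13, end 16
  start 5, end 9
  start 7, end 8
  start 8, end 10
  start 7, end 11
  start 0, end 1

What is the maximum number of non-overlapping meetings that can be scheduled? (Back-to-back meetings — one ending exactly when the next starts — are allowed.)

4

Sort by end time and greedily take each interval whose start is ≥ the last chosen end.
By end time: (0,1), (7,8), (5,9), (8,10), (7,11), (13,16).
Pick (0,1); next start ≥ 1 → (7,8); next start ≥ 8 → (8,10); next start ≥ 10 → (13,16).
Selected 4 meetings.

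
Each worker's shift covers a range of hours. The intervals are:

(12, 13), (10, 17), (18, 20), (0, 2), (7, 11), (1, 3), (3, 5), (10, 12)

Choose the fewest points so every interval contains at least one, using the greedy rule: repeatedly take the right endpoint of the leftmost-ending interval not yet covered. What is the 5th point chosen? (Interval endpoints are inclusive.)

Sort by right endpoint; whenever an interval is uncovered, place a point at its right end.
Sorted: [0,2] [1,3] [3,5] [7,11] [10,12] [12,13] [10,17] [18,20]
{[0,2],[1,3]} hit by 2; {[3,5]} hit by 5; {[7,11],[10,12]} hit by 11; {[12,13],[10,17]} hit by 13; {[18,20]} hit by 20.
Points: 2, 5, 11, 13, 20 (5 total).

20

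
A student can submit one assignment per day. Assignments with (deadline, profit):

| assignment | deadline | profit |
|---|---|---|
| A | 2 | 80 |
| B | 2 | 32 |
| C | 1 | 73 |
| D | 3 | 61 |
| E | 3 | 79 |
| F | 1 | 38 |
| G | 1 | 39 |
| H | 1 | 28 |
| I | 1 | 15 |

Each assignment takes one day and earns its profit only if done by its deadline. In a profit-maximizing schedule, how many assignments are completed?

3

By profit: A(d2,80), E(d3,79), C(d1,73), D(d3,61), G(d1,39), F(d1,38), B(d2,32), H(d1,28), I(d1,15)
A→slot 2; E→slot 3; C→slot 1; D skipped; G skipped; F skipped; B skipped; H skipped; I skipped.
3 of 9 scheduled.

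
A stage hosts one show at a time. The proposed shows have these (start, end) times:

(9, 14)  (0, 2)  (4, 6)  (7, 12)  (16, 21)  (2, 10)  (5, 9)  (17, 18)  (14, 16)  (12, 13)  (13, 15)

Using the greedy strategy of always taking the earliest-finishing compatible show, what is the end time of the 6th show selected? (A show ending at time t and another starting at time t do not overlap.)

Order by finish time; keep every interval that doesn't clash with the previous kept one.
By end time: (0,2), (4,6), (5,9), (2,10), (7,12), (12,13), (9,14), (13,15), (14,16), (17,18), (16,21).
Pick (0,2); next start ≥ 2 → (4,6); next start ≥ 6 → (7,12); next start ≥ 12 → (12,13); next start ≥ 13 → (13,15); next start ≥ 15 → (17,18).
Selected: (0,2) (4,6) (7,12) (12,13) (13,15) (17,18)

18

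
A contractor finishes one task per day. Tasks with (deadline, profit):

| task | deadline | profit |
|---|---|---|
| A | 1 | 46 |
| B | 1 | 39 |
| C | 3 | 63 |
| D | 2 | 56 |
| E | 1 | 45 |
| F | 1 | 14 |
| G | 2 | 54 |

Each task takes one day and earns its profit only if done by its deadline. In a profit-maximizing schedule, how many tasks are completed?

3

Profit order: C=63 D=56 G=54 A=46 E=45 B=39 F=14
Assign: C→slot 3, D→slot 2, G→slot 1, A skipped, E skipped, B skipped, F skipped.
Slots: [1:G] [2:D] [3:C]
3 of 7 scheduled.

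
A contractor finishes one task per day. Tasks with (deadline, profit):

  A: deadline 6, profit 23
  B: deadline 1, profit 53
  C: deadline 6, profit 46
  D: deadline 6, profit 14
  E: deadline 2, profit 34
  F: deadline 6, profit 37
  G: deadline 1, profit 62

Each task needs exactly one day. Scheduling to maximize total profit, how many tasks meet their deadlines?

Take jobs in profit order; each goes to the latest open slot no later than its deadline.
By profit: G(d1,62), B(d1,53), C(d6,46), F(d6,37), E(d2,34), A(d6,23), D(d6,14)
G→slot 1; B skipped; C→slot 6; F→slot 5; E→slot 2; A→slot 4; D→slot 3.
6 of 7 scheduled.

6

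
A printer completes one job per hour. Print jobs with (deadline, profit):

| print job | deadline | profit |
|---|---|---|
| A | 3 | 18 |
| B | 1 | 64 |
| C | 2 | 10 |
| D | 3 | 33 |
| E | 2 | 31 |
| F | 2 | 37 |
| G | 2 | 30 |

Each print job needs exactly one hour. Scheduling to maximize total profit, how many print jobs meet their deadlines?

3

Sort by profit descending; place each in the latest free slot ≤ its deadline.
Profit order: B=64 F=37 D=33 E=31 G=30 A=18 C=10
Assign: B→slot 1, F→slot 2, D→slot 3, E skipped, G skipped, A skipped, C skipped.
Slots: [1:B] [2:F] [3:D]
3 of 7 scheduled.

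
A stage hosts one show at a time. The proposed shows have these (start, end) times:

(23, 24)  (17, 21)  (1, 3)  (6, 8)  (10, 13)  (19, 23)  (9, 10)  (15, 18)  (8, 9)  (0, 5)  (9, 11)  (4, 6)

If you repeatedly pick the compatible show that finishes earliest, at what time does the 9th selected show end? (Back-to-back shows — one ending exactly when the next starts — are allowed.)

24

Sort by end time and greedily take each interval whose start is ≥ the last chosen end.
By end time: (1,3), (0,5), (4,6), (6,8), (8,9), (9,10), (9,11), (10,13), (15,18), (17,21), (19,23), (23,24).
Pick (1,3); next start ≥ 3 → (4,6); next start ≥ 6 → (6,8); next start ≥ 8 → (8,9); next start ≥ 9 → (9,10); next start ≥ 10 → (10,13); next start ≥ 13 → (15,18); next start ≥ 18 → (19,23); next start ≥ 23 → (23,24).
Selected: (1,3) (4,6) (6,8) (8,9) (9,10) (10,13) (15,18) (19,23) (23,24)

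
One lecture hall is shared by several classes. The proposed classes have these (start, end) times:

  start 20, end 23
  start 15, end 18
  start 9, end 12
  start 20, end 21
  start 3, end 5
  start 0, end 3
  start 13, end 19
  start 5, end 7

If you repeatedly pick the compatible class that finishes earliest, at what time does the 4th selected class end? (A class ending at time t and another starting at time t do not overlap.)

Greedy by earliest finish: after sorting by end time, pick each interval compatible with the last pick.
By end time: (0,3), (3,5), (5,7), (9,12), (15,18), (13,19), (20,21), (20,23).
Pick (0,3); next start ≥ 3 → (3,5); next start ≥ 5 → (5,7); next start ≥ 7 → (9,12); next start ≥ 12 → (15,18); next start ≥ 18 → (20,21).
Selected: (0,3) (3,5) (5,7) (9,12) (15,18) (20,21)

12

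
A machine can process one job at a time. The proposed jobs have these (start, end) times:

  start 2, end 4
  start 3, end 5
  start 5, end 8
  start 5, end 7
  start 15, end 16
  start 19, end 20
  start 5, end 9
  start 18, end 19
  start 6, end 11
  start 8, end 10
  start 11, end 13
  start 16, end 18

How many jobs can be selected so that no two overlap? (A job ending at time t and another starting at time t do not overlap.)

8

Sort by end time and greedily take each interval whose start is ≥ the last chosen end.
By end time: (2,4), (3,5), (5,7), (5,8), (5,9), (8,10), (6,11), (11,13), (15,16), (16,18), (18,19), (19,20).
Pick (2,4); next start ≥ 4 → (5,7); next start ≥ 7 → (8,10); next start ≥ 10 → (11,13); next start ≥ 13 → (15,16); next start ≥ 16 → (16,18); next start ≥ 18 → (18,19); next start ≥ 19 → (19,20).
Selected 8 jobs.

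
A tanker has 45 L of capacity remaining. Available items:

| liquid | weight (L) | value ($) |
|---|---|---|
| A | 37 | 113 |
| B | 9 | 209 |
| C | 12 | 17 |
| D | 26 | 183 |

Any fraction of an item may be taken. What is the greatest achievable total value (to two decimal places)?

Greedy by value/weight ratio, highest first.
Order: B (209/9=23.22) > D (183/26=7.04) > A (113/37=3.05) > C (17/12=1.42)
Fill: take B (9 @ 209) → take D (26 @ 183) → take 10/37 of A → 30.54; 45/45 used.
Total value = 422.54

422.54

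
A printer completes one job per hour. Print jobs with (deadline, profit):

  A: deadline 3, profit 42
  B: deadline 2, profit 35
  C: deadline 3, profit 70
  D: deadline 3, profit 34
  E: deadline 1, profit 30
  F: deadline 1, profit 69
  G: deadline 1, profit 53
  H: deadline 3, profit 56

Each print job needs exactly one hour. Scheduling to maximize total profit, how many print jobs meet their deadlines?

3

Take jobs in profit order; each goes to the latest open slot no later than its deadline.
Profit order: C=70 F=69 H=56 G=53 A=42 B=35 D=34 E=30
Assign: C→slot 3, F→slot 1, H→slot 2, G skipped, A skipped, B skipped, D skipped, E skipped.
Slots: [1:F] [2:H] [3:C]
3 of 8 scheduled.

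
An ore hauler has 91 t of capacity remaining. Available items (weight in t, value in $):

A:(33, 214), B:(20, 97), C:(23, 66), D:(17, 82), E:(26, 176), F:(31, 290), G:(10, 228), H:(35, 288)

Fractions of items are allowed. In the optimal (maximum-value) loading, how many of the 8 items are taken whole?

Greedy by value/weight ratio, highest first.
Ratios (sorted): G 22.80, F 9.35, H 8.23, E 6.77, A 6.48, B 4.85, D 4.82, C 2.87
take G (10 @ 228); take F (31 @ 290); take H (35 @ 288); take 15/26 of E → 101.54. Capacity used 91/91.
3 item(s) taken whole; one partial (take 15/26 of E).

3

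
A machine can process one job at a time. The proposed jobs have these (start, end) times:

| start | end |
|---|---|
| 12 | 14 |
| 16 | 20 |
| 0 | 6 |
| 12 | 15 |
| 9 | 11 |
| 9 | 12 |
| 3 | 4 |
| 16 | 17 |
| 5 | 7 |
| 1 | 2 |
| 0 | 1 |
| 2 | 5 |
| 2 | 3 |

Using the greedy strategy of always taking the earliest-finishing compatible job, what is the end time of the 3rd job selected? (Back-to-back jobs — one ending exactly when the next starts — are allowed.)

3

By end time: (0,1), (1,2), (2,3), (3,4), (2,5), (0,6), (5,7), (9,11), (9,12), (12,14), (12,15), (16,17), (16,20).
Pick (0,1); next start ≥ 1 → (1,2); next start ≥ 2 → (2,3); next start ≥ 3 → (3,4); next start ≥ 4 → (5,7); next start ≥ 7 → (9,11); next start ≥ 11 → (12,14); next start ≥ 14 → (16,17).
Selected: (0,1) (1,2) (2,3) (3,4) (5,7) (9,11) (12,14) (16,17)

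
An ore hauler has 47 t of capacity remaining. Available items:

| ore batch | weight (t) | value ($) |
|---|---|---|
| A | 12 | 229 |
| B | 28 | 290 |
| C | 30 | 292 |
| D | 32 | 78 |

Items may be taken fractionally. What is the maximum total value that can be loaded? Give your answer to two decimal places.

587.13

Sort by value per unit weight and fill in that order.
Order: A (229/12=19.08) > B (290/28=10.36) > C (292/30=9.73) > D (78/32=2.44)
Fill: take A (12 @ 229) → take B (28 @ 290) → take 7/30 of C → 68.13; 47/47 used.
Total value = 587.13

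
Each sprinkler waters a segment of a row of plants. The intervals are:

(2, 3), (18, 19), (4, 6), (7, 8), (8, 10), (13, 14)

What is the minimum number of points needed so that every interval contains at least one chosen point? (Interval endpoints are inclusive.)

5

Sort by right endpoint; whenever an interval is uncovered, place a point at its right end.
Sorted: [2,3] [4,6] [7,8] [8,10] [13,14] [18,19]
{[2,3]} hit by 3; {[4,6]} hit by 6; {[7,8],[8,10]} hit by 8; {[13,14]} hit by 14; {[18,19]} hit by 19.
Points: 3, 6, 8, 14, 19 (5 total).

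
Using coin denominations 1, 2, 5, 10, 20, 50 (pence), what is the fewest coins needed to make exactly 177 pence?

6

177 − 3×50→27 − 1×20→7 − 1×5→2 − 1×2→0
Total coins = 3 + 1 + 1 + 1 = 6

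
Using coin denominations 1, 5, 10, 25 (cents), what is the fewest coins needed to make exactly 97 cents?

Use the largest denomination that fits, subtract, and repeat.
97 − 3×25→22 − 2×10→2 − 2×1→0
Total coins = 3 + 2 + 2 = 7

7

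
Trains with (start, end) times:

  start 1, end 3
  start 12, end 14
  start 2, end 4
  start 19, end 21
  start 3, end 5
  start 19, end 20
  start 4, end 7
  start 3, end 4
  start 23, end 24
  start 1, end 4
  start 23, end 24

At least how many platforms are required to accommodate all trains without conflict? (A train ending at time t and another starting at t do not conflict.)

The answer is the maximum number of intervals overlapping at any instant.
Events (time:±→running): 1:+→1 1:+→2 2:+→3 3:-→2 3:+→3 3:+→4 … peak 4.

4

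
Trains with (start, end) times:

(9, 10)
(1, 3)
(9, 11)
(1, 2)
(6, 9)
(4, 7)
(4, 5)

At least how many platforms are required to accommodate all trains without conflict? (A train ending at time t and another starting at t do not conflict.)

starts: [1, 1, 4, 4, 6, 9, 9]
ends:   [2, 3, 5, 7, 9, 10, 11]
s1→1 s1→2  — peak 2.

2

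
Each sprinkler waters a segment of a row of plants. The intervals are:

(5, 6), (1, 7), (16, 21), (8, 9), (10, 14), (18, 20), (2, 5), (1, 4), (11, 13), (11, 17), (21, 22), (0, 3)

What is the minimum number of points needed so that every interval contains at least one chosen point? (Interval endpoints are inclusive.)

Process intervals by earliest right end; each time one isn't hit yet, stab at its right endpoint.
Sorted: [0,3] [1,4] [2,5] [5,6] [1,7] [8,9] [11,13] [10,14] [11,17] [18,20] [16,21] [21,22]
{[0,3],[1,4],[2,5]} hit by 3; {[5,6],[1,7]} hit by 6; {[8,9]} hit by 9; {[11,13],[10,14],[11,17]} hit by 13; {[18,20],[16,21]} hit by 20; {[21,22]} hit by 22.
Points: 3, 6, 9, 13, 20, 22 (6 total).

6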